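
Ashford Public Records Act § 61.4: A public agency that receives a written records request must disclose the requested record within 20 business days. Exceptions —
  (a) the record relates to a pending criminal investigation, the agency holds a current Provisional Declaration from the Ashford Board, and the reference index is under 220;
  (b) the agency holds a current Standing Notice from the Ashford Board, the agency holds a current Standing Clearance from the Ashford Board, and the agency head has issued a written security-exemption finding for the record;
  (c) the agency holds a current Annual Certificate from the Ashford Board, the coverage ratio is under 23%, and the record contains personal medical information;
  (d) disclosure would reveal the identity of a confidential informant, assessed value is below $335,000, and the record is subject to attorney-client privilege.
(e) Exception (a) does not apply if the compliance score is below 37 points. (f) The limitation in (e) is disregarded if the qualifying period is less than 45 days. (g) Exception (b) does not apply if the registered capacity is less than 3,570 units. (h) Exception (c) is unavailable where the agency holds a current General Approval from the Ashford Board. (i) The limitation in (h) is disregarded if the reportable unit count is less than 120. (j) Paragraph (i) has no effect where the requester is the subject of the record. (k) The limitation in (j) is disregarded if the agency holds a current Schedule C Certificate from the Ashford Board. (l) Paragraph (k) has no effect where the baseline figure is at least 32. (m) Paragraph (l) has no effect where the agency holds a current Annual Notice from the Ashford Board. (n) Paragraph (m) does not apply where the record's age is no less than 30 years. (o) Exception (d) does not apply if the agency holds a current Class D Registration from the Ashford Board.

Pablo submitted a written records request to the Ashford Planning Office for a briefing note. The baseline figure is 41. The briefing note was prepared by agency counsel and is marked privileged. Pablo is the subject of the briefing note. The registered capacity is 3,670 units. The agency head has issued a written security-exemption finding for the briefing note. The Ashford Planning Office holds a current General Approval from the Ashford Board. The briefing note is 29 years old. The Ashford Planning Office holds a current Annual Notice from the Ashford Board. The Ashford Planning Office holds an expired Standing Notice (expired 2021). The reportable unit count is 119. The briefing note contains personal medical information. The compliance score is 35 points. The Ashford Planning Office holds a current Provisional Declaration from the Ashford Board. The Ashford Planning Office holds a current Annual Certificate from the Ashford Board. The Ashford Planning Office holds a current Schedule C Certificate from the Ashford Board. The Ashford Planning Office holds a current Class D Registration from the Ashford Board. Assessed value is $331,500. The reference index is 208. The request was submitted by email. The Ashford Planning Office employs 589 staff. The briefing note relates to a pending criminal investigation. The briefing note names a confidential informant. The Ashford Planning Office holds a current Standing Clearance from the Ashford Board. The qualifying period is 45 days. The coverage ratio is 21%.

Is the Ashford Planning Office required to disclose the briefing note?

All of (a)'s requirements are met (the briefing note relates to a pending investigation; a current Provisional Declaration is held; the reference index is 208, under the 220 limit). But applying paragraphs (e)–(f): (e) operates — the compliance score is 35 points, below the 37 points limit. (f), which would lift (e), is not engaged — the qualifying period is 45 days, not less than 45 days. Exception (a) does not apply.
Exception (b) requires that the agency holds a current Standing Notice from the Ashford Board; but there is no Standing Notice in force, so (b) is unavailable.
Exception (c) is satisfied on its face — a current Annual Certificate is held; the coverage ratio is 21%, under the 23% limit; the briefing note contains personal medical information. Under paragraphs (h)–(n): (h) would limit (c) — a current General Approval is held — but (i) sets (h) aside: (i) is engaged — the reportable unit count is 119, less than the 120 limit. (j) is engaged (Pablo is the subject of the briefing note), but is overridden by (k): (k) applies — a current Schedule C Certificate is held. (l) is engaged (the baseline figure is 41, meeting the 32 threshold), but is itself disapplied by (m): (m) applies — a current Annual Notice is held. (n) is not triggered (the record's age is 29 years, short of 30 years), so (m) stands. So (c) applies.
Exception (d) is satisfied on its face — the briefing note names a confidential informant; assessed value is $331,500, below the $335,000 limit; the briefing note is privileged. But: (o) operates against (d): a current Class D Registration is held. Exception (d) does not apply.

No — exception (c) applies; the Ashford Planning Office is not required to disclose the briefing note.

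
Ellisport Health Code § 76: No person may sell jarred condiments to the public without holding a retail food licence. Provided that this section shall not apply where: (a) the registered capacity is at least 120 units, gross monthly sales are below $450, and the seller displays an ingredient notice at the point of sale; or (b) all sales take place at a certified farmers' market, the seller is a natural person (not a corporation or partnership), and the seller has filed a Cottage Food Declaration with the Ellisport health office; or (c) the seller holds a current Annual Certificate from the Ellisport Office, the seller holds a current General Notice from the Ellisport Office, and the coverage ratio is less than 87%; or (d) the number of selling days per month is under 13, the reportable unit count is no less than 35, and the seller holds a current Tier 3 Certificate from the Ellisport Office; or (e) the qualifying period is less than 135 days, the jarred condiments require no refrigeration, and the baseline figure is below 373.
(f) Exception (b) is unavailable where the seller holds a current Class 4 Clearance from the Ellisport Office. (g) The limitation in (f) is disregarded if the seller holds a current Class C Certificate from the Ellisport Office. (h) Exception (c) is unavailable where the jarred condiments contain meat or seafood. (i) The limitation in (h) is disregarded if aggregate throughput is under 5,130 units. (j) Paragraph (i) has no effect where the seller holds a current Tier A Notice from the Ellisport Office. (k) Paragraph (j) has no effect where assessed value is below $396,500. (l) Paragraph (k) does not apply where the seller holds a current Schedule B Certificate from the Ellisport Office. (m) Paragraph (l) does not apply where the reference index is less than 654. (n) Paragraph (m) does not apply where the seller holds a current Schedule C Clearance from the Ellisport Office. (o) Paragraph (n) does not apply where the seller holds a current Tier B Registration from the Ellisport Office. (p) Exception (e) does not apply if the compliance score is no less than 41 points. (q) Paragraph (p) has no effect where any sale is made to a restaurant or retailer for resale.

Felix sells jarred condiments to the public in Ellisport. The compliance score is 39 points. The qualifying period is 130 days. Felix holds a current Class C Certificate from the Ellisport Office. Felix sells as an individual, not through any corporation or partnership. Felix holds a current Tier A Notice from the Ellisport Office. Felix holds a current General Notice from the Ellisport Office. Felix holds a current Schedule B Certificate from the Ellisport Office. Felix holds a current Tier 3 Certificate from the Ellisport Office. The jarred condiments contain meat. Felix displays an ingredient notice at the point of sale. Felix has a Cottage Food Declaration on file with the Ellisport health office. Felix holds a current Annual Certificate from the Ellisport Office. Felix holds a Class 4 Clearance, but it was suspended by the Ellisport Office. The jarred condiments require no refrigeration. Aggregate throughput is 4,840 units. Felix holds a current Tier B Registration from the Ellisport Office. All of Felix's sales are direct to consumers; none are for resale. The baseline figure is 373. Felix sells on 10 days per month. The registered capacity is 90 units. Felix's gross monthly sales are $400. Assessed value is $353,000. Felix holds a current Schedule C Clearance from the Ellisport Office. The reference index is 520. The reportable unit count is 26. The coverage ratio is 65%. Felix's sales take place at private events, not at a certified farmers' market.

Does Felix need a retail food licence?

Exception (a) requires that the registered capacity is at least 120 units; but the registered capacity is 90 units, short of 120 units, so (a) is unavailable.
Exception (b) does not apply: sales are at private events, not a certified farmers' market.
All of (c)'s requirements are met (a current Annual Certificate is held; a current General Notice is held; the coverage ratio is 65%, less than the 87% limit). Applying paragraphs (h)–(o): (h) would limit (c) — the jarred condiments contain meat — but (i) sets (h) aside: (i) is engaged — aggregate throughput is 4,840 units, under the 5,130 units limit. (j) operates (a current Tier A Notice is held), but is itself disapplied by (k): (k) is triggered — assessed value is $353,000, below the $396,500 limit. (l) would limit (k) — a current Schedule B Certificate is held — but (m) sets (l) aside: (m) operates against (l): the reference index is 520, less than the 654 limit. (n) is triggered (a current Schedule C Clearance is held), but yields to (o): (o) operates against (n): a current Tier B Registration is held. (c) remains available.
Exception (d) does not apply: the reportable unit count is 26, short of 35.
Exception (e) does not apply: the baseline figure is 373, not below 373.

No — exception (c) applies; Felix is not required to hold a retail food licence.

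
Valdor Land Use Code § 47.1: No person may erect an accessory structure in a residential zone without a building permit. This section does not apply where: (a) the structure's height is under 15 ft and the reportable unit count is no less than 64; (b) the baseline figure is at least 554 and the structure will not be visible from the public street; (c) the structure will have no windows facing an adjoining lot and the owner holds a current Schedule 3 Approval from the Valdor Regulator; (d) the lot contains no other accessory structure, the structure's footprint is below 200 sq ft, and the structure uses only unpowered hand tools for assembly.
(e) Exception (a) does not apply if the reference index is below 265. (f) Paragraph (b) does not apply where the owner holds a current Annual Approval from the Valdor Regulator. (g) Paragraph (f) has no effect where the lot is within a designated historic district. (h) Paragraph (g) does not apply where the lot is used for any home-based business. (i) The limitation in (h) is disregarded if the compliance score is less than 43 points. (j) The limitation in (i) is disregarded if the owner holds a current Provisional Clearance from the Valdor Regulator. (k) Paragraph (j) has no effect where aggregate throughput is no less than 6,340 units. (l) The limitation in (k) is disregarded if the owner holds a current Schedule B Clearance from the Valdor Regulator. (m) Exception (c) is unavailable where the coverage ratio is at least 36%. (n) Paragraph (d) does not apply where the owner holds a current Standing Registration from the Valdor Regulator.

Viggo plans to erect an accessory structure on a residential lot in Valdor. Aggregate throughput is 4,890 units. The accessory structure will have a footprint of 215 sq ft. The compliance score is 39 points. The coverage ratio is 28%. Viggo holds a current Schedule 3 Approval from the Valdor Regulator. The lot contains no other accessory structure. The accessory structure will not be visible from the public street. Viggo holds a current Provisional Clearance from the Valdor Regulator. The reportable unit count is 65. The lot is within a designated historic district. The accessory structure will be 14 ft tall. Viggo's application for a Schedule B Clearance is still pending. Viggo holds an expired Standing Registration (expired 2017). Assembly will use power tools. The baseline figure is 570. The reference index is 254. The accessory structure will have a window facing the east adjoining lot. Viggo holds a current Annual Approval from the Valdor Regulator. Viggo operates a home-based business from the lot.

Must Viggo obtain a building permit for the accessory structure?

Exception (a)'s conditions are all satisfied: the structure's height is 14 ft, under the 15 ft limit; the reportable unit count is 65, meeting the 64 threshold. But: (e) operates against (a): the reference index is 254, below the 265 limit. Exception (a) does not apply.
All of (b)'s requirements are met (the baseline figure is 570, meeting the 554 threshold; the structure will not be visible from the street). However, paragraphs (f)–(l) must be considered: (f) operates against (b): a current Annual Approval is held. (g) is triggered (the lot is in a historic district), but is set aside by (h): (h) operates against (g): a home-based business operates on the lot. (i) is triggered (the compliance score is 39 points, less than the 43 points limit), but is overridden by (j): (j) is engaged — a current Provisional Clearance is held. (k) is inapplicable (aggregate throughput is 4,890 units, short of 6,340 units), so (j) stands. So (b) is unavailable.
Exception (c) requires that the structure will have no windows facing an adjoining lot; but a window faces an adjoining lot, so (c) is unavailable.
Exception (d) does not apply: the structure's footprint is 215 sq ft, not below 200 sq ft.
None of the exceptions is available; § 47.1 applies in full.

Yes — Viggo must obtain a building permit.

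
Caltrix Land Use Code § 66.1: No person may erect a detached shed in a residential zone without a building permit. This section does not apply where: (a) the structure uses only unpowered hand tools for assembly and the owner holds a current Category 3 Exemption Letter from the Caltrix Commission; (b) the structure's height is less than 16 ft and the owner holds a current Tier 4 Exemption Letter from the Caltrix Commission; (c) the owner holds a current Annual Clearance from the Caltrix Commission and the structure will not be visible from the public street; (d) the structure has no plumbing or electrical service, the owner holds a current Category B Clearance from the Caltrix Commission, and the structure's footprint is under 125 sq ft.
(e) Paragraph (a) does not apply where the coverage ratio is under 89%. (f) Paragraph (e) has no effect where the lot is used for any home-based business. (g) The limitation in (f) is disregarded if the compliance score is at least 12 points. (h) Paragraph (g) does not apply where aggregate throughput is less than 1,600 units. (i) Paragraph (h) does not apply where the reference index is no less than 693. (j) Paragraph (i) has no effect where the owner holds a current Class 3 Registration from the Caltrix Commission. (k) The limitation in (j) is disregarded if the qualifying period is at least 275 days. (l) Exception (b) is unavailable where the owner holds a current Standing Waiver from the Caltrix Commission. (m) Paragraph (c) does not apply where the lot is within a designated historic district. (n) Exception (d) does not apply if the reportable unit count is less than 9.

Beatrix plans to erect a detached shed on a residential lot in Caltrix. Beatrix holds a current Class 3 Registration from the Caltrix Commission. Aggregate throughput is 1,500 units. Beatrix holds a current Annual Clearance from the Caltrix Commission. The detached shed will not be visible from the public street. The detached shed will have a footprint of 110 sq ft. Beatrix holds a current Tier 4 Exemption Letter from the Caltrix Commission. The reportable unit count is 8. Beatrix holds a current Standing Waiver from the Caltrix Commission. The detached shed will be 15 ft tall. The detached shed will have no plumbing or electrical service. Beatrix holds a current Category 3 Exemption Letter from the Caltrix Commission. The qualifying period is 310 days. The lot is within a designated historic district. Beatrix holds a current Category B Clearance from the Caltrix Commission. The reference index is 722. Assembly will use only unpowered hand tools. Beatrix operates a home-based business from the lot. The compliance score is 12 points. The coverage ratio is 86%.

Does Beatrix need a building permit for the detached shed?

Exception (a)'s conditions are all satisfied: assembly uses only hand tools; a current Category 3 Exemption Letter is held. But applying paragraphs (e)–(k): (e) is engaged — the coverage ratio is 86%, under the 89% limit. (f) would limit (e) — a home-based business operates on the lot — but (g) sets (f) aside: (g) operates — the compliance score is 12 points, meeting the 12 points threshold. (h) would limit (g) — aggregate throughput is 1,500 units, less than the 1,600 units limit — but (i) sets (h) aside: (i) is triggered — the reference index is 722, meeting the 693 threshold. (j) operates (a current Class 3 Registration is held), but is overridden by (k): (k) is triggered — the qualifying period is 310 days, meeting the 275 days threshold. So (a) is unavailable.
Exception (b)'s conditions are all satisfied: the structure's height is 15 ft, less than the 16 ft limit; a current Tier 4 Exemption Letter is held. But: (l) operates against (b): a current Standing Waiver is held. Exception (b) does not apply.
Exception (c) is satisfied on its face — a current Annual Clearance is held; the structure will not be visible from the street. Turning to paragraph (m): (m) operates against (c): the lot is in a historic district. (c) is therefore removed.
Exception (d) is satisfied on its face — there is no plumbing or electrical service; a current Category B Clearance is held; the structure's footprint is 110 sq ft, under the 125 sq ft limit. However, paragraph (n) must be considered: (n) operates against (d): the reportable unit count is 8, less than the 9 limit. So (d) is unavailable.
No exception is made out. Beatrix falls within the general rule.

Yes — Beatrix must obtain a building permit.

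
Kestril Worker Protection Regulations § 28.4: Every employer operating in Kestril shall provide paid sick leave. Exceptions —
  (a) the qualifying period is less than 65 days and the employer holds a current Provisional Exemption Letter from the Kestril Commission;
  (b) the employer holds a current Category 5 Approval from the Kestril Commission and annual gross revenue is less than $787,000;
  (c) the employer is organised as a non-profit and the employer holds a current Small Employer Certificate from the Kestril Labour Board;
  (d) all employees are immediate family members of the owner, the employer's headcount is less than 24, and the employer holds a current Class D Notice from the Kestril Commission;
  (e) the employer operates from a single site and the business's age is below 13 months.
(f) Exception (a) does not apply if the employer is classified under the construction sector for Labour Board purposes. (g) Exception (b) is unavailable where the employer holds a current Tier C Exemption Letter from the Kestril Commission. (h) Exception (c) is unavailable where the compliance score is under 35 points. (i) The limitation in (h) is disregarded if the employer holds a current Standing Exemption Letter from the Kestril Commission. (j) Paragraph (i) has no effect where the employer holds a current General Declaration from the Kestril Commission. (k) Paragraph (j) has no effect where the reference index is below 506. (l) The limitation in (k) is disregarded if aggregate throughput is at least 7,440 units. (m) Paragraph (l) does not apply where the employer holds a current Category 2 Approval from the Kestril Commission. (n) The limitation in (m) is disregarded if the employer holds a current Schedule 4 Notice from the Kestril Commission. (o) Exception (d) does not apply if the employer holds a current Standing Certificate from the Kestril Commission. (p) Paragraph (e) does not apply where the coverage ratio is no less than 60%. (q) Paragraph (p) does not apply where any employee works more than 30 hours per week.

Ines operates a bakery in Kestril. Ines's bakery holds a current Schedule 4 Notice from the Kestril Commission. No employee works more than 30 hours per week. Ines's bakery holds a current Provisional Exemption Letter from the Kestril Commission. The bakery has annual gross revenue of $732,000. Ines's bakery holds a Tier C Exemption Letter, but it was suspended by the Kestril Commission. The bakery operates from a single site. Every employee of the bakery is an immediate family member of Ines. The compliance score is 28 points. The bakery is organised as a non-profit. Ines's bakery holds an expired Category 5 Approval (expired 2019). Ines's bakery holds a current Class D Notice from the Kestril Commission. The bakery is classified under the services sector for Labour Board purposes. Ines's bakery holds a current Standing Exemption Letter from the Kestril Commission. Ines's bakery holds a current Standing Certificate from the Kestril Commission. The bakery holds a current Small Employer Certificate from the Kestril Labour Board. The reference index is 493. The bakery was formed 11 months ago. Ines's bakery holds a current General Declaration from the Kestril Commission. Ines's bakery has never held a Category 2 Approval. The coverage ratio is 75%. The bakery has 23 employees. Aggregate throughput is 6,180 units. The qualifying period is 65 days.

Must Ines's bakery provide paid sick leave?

No — exception (c) applies; Ines's bakery is not required to provide paid sick leave.

Exception (a) requires that the qualifying period is less than 65 days; but the qualifying period is 65 days, not less than 65 days, so (a) is unavailable.
Exception (b) requires that the employer holds a current Category 5 Approval from the Kestril Commission; but no current Category 5 Approval is held, so (b) is unavailable.
Exception (c): the employer is a non-profit; a current Small Employer Certificate is held — every condition holds. As to paragraphs (h)–(n): (h) applies (the compliance score is 28 points, under the 35 points limit), but is overridden by (i): (i) is engaged — a current Standing Exemption Letter is held. (j) would limit (i) — a current General Declaration is held — but (k) sets (j) aside: (k) operates against (j): the reference index is 493, below the 506 limit. (l), which would lift (k), is not triggered — aggregate throughput is 6,180 units, short of 7,440 units. So (c) applies.
All of (d)'s requirements are met (every employee is an immediate family member; the employer's headcount is 23, less than the 24 limit; a current Class D Notice is held). But applying paragraph (o): (o) is triggered — a current Standing Certificate is held. So (d) is unavailable.
Exception (e): the employer operates from a single site; the business's age is 11 months, below the 13 months limit — every condition holds. However, paragraphs (p)–(q) must be considered: (p) is triggered — the coverage ratio is 75%, meeting the 60% threshold. (q) does not operate here (no employee exceeds 30 hours/week), so (p) stands. (e) is therefore removed.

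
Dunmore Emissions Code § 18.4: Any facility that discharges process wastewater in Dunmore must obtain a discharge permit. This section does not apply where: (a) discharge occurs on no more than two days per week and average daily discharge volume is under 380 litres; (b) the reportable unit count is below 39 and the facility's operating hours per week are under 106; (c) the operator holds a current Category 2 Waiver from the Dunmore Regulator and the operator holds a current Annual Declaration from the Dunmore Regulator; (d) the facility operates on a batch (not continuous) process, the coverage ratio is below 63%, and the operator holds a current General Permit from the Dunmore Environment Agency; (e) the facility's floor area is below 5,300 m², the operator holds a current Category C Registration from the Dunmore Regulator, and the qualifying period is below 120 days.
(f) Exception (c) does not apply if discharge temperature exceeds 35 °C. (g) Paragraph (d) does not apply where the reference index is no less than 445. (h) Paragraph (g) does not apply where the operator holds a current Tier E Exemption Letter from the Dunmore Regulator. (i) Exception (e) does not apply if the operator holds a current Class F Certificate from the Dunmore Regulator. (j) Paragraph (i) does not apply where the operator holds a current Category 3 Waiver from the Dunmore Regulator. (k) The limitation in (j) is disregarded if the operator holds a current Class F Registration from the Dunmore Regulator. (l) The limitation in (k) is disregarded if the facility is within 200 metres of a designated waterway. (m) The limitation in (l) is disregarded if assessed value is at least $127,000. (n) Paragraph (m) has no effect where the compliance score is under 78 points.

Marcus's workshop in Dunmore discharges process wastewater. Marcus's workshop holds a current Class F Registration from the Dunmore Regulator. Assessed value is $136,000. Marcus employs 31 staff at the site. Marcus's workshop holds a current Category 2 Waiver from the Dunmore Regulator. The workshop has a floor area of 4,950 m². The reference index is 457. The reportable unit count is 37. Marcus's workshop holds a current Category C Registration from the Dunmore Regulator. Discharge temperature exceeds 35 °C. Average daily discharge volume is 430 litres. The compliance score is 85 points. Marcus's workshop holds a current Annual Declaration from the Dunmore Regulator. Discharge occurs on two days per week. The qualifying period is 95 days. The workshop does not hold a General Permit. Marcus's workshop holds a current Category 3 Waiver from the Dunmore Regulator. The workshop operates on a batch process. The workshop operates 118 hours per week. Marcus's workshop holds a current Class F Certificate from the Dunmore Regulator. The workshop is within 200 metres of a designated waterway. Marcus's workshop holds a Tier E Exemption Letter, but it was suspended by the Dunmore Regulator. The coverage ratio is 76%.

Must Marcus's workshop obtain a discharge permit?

Yes — Marcus's workshop must obtain a discharge permit.

Exception (a) requires that average daily discharge volume is under 380 litres; but average daily discharge volume is 430 litres, not under 380 litres, so (a) is unavailable.
Exception (b) does not apply: the facility's operating hours per week are 118, not under 106.
Exception (c)'s conditions are all satisfied: a current Category 2 Waiver is held; a current Annual Declaration is held. Turning to paragraph (f): (f) is engaged — discharge temperature exceeds 35 °C. So (c) is unavailable.
Exception (d) requires that the coverage ratio is below 63%; but the coverage ratio is 76%, not below 63%, so (d) is unavailable.
All of (e)'s requirements are met (the facility's floor area is 4,950 m², below the 5,300 m² limit; a current Category C Registration is held; the qualifying period is 95 days, below the 120 days limit). But applying paragraphs (i)–(n): (i) is triggered — a current Class F Certificate is held. (j) is triggered (a current Category 3 Waiver is held), but is set aside by (k): (k) operates — a current Class F Registration is held. (l) is triggered (the workshop is within 200 m of a designated waterway), but is set aside by (m): (m) operates against (l): assessed value is $136,000, meeting the $127,000 threshold. (n) is not triggered (the compliance score is 85 points, not under 78 points), so (m) stands. (e) is therefore removed.
Every exception is unavailable, so the rule governs.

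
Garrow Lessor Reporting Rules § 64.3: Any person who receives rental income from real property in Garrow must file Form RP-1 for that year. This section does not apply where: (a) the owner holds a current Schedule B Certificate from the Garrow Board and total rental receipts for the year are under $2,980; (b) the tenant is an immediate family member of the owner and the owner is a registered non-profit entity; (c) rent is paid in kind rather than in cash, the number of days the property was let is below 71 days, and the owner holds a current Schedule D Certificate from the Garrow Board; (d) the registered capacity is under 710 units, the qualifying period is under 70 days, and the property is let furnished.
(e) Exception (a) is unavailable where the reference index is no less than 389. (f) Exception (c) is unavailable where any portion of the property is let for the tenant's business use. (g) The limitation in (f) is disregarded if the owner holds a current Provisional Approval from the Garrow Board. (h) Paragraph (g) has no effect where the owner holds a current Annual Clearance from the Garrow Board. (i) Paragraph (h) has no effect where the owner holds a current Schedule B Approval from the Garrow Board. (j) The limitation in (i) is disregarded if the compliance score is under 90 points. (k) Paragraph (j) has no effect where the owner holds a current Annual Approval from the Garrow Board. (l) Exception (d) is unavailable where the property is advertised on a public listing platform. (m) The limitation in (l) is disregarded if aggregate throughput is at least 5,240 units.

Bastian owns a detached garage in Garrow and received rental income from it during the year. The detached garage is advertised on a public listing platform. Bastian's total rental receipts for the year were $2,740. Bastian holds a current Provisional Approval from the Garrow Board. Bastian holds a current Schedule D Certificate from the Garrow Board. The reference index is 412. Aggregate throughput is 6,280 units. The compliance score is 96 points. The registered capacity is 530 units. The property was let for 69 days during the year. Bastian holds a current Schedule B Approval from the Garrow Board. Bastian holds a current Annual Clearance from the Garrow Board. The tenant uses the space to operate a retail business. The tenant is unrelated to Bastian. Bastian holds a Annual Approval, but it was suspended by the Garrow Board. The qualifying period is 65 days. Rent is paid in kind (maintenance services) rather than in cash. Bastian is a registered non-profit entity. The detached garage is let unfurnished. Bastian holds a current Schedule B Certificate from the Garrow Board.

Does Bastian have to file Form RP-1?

No — exception (c) applies; Bastian is not required to file Form RP-1.

Exception (a) is satisfied on its face — a current Schedule B Certificate is held; total rental receipts for the year are $2,740, under the $2,980 limit. But: (e) operates against (a): the reference index is 412, meeting the 389 threshold. Exception (a) does not apply.
Exception (b) fails — the tenant is unrelated to the owner.
Exception (c)'s conditions are all satisfied: rent is paid in kind; the number of days the property was let is 69 days, below the 71 days limit; a current Schedule D Certificate is held. Applying paragraphs (f)–(k): (f) would limit (c) — the space is let for business use — but (g) sets (f) aside: (g) operates — a current Provisional Approval is held. (h) applies (a current Annual Clearance is held), but yields to (i): (i) operates against (h): a current Schedule B Approval is held. (j) is not triggered (the compliance score is 96 points, not under 90 points), so (i) stands. Exception (c) stands.
Exception (d) requires that the property is let furnished; but the property is let unfurnished, so (d) is unavailable.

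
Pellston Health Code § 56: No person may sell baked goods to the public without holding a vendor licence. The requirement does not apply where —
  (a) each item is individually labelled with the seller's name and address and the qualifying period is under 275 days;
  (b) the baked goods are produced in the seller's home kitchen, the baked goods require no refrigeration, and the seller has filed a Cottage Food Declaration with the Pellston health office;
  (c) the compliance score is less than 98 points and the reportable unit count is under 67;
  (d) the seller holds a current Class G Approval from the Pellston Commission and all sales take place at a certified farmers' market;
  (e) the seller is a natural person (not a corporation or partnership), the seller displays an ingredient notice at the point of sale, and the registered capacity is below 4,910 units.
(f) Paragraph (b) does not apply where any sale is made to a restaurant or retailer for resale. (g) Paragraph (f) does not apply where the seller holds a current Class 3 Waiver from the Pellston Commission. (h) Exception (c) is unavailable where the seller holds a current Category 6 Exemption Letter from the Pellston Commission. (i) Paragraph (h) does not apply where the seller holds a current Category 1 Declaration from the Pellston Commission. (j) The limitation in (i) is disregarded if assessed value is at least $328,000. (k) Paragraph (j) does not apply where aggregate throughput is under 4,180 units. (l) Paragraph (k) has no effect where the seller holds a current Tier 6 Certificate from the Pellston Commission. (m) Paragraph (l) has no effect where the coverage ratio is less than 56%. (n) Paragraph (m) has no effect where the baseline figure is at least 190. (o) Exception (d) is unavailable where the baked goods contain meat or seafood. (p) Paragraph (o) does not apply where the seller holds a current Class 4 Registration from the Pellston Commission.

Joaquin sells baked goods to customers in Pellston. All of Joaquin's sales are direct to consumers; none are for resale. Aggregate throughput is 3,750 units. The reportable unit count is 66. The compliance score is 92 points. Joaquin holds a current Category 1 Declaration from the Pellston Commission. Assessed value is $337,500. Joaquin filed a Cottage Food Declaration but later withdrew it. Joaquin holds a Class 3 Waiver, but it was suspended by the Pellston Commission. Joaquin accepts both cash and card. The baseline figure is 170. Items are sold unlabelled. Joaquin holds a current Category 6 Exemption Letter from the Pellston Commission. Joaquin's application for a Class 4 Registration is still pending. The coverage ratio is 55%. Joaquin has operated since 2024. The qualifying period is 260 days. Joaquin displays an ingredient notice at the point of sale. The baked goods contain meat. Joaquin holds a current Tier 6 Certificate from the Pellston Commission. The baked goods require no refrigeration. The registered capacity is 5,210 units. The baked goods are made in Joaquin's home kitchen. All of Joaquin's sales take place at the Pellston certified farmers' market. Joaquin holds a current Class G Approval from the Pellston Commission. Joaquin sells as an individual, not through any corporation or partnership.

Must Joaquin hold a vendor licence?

Exception (a) does not apply: items are sold unlabelled.
Exception (b) fails — the Cottage Food Declaration was withdrawn.
Exception (c): the compliance score is 92 points, less than the 98 points limit; the reportable unit count is 66, under the 67 limit — every condition holds. As to paragraphs (h)–(n): (h) applies (a current Category 6 Exemption Letter is held), but is displaced by (i): (i) is engaged — a current Category 1 Declaration is held. (j) would limit (i) — assessed value is $337,500, meeting the $328,000 threshold — but (k) sets (j) aside: (k) operates against (j): aggregate throughput is 3,750 units, under the 4,180 units limit. (l) would limit (k) — a current Tier 6 Certificate is held — but (m) sets (l) aside: (m) operates against (l): the coverage ratio is 55%, less than the 56% limit. (n) is not engaged (the baseline figure is 170, short of 190), so (m) stands. (c) remains available.
All of (d)'s requirements are met (a current Class G Approval is held; all sales are at a certified farmers' market). But applying paragraphs (o)–(p): (o) operates against (d): the baked goods contain meat. (p) is not triggered (there is no Class 4 Registration in force), so (o) stands. (d) is therefore removed.
Exception (e) fails — the registered capacity is 5,210 units, not below 4,910 units.

No — exception (c) applies; Joaquin is not required to hold a vendor licence.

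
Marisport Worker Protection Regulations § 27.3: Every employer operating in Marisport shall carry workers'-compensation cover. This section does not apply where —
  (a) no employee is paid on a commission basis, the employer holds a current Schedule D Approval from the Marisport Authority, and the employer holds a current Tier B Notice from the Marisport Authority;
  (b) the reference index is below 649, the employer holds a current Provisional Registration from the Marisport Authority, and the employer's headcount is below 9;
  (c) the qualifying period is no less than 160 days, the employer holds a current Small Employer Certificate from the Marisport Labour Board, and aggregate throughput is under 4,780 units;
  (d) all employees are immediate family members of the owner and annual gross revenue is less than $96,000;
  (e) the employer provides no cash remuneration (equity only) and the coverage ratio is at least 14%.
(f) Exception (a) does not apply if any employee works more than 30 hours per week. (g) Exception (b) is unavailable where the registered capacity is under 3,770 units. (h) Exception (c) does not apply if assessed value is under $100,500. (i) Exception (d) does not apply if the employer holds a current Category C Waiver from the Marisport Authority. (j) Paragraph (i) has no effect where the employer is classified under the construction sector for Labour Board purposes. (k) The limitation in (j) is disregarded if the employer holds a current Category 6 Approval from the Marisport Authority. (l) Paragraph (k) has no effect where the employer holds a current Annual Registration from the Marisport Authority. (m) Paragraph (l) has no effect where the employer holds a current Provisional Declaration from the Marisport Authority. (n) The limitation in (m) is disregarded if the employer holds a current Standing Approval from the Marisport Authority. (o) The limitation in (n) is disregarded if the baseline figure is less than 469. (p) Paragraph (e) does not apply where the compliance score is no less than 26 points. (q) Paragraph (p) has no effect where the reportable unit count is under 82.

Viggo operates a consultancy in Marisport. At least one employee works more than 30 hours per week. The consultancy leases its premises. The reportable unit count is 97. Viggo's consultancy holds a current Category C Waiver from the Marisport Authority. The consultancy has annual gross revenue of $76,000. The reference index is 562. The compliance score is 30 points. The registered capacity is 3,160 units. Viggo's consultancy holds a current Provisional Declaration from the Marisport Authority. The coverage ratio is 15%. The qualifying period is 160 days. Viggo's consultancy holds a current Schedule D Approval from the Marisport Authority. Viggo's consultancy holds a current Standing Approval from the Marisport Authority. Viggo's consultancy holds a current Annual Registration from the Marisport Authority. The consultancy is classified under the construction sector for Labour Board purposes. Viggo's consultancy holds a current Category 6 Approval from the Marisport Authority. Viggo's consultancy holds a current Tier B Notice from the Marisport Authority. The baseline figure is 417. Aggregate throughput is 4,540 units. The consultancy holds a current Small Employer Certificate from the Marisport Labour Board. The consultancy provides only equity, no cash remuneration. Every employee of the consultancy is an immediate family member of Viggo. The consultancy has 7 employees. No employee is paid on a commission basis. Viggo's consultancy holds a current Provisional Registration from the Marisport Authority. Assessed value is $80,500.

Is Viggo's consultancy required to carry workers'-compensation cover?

Yes — Viggo's consultancy must carry workers'-compensation cover.

Exception (a)'s conditions are all satisfied: no employee is paid on commission; a current Schedule D Approval is held; a current Tier B Notice is held. Turning to paragraph (f): (f) operates against (a): at least one employee exceeds 30 hours/week. So (a) is unavailable.
All of (b)'s requirements are met (the reference index is 562, below the 649 limit; a current Provisional Registration is held; the employer's headcount is 7, below the 9 limit). But: (g) operates against (b): the registered capacity is 3,160 units, under the 3,770 units limit. Exception (b) does not apply.
All of (c)'s requirements are met (the qualifying period is 160 days, meeting the 160 days threshold; a current Small Employer Certificate is held; aggregate throughput is 4,540 units, under the 4,780 units limit). However, paragraph (h) must be considered: (h) operates against (c): assessed value is $80,500, under the $100,500 limit. (c) is therefore removed.
Exception (d) is satisfied on its face — every employee is an immediate family member; annual gross revenue is $76,000, less than the $96,000 limit. But: (i) is engaged — a current Category C Waiver is held. (j) is triggered (the consultancy is classified under the construction sector), but is set aside by (k): (k) applies — a current Category 6 Approval is held. (l) would limit (k) — a current Annual Registration is held — but (m) sets (l) aside: (m) operates — a current Provisional Declaration is held. (n) would limit (m) — a current Standing Approval is held — but (o) sets (n) aside: (o) applies — the baseline figure is 417, less than the 469 limit. (d) is therefore removed.
Exception (e)'s conditions are all satisfied: remuneration is equity-only; the coverage ratio is 15%, meeting the 14% threshold. But: (p) operates against (e): the compliance score is 30 points, meeting the 26 points threshold. (q) does not operate here (the reportable unit count is 97, not under 82), so (p) stands. Exception (e) does not apply.
Every exception is unavailable, so the rule governs.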